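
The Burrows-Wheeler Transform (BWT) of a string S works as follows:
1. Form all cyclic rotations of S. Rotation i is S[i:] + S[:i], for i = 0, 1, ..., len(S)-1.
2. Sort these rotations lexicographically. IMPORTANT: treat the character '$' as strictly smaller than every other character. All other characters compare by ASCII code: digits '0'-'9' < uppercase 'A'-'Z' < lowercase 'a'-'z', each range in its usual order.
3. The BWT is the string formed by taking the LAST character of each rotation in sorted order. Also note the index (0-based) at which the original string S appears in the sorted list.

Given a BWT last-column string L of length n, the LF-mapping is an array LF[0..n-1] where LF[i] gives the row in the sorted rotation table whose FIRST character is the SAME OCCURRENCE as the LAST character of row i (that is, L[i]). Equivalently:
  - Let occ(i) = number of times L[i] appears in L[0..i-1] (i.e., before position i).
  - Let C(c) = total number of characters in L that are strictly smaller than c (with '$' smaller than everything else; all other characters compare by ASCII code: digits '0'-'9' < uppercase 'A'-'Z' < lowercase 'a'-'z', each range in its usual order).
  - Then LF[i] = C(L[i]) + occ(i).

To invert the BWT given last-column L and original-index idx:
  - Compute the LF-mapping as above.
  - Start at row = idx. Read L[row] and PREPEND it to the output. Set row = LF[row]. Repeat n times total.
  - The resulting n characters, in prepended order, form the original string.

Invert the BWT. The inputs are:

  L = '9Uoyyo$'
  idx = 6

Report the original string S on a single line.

LF mapping: 1 2 3 5 6 4 0
Walk LF starting at row 6, prepending L[row]:
  step 1: row=6, L[6]='$', prepend. Next row=LF[6]=0
  step 2: row=0, L[0]='9', prepend. Next row=LF[0]=1
  step 3: row=1, L[1]='U', prepend. Next row=LF[1]=2
  step 4: row=2, L[2]='o', prepend. Next row=LF[2]=3
  step 5: row=3, L[3]='y', prepend. Next row=LF[3]=5
  step 6: row=5, L[5]='o', prepend. Next row=LF[5]=4
  step 7: row=4, L[4]='y', prepend. Next row=LF[4]=6
Reversed output: yoyoU9$

Answer: yoyoU9$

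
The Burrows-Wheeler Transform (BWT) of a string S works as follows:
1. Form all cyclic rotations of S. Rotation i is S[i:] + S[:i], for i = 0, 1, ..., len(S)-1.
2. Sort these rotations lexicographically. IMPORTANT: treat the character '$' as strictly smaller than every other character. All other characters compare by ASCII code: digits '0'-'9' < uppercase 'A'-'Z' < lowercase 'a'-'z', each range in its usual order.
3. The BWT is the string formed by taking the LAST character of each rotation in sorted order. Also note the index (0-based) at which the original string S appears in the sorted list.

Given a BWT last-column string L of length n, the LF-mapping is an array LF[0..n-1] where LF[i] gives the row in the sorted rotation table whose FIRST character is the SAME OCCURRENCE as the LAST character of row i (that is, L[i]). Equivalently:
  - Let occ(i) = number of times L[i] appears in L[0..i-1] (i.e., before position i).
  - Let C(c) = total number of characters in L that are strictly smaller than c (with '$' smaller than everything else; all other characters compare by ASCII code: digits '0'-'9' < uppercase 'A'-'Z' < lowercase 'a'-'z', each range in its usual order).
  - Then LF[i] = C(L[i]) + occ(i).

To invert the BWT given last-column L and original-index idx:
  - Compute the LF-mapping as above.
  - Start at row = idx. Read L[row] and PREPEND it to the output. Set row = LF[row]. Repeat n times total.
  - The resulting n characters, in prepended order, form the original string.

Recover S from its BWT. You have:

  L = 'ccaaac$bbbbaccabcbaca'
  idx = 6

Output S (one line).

LF mapping: 14 15 1 2 3 16 0 8 9 10 11 4 17 18 5 12 19 13 6 20 7
Walk LF starting at row 6, prepending L[row]:
  step 1: row=6, L[6]='$', prepend. Next row=LF[6]=0
  step 2: row=0, L[0]='c', prepend. Next row=LF[0]=14
  step 3: row=14, L[14]='a', prepend. Next row=LF[14]=5
  step 4: row=5, L[5]='c', prepend. Next row=LF[5]=16
  step 5: row=16, L[16]='c', prepend. Next row=LF[16]=19
  step 6: row=19, L[19]='c', prepend. Next row=LF[19]=20
  step 7: row=20, L[20]='a', prepend. Next row=LF[20]=7
  step 8: row=7, L[7]='b', prepend. Next row=LF[7]=8
  step 9: row=8, L[8]='b', prepend. Next row=LF[8]=9
  step 10: row=9, L[9]='b', prepend. Next row=LF[9]=10
  step 11: row=10, L[10]='b', prepend. Next row=LF[10]=11
  step 12: row=11, L[11]='a', prepend. Next row=LF[11]=4
  step 13: row=4, L[4]='a', prepend. Next row=LF[4]=3
  step 14: row=3, L[3]='a', prepend. Next row=LF[3]=2
  step 15: row=2, L[2]='a', prepend. Next row=LF[2]=1
  step 16: row=1, L[1]='c', prepend. Next row=LF[1]=15
  step 17: row=15, L[15]='b', prepend. Next row=LF[15]=12
  step 18: row=12, L[12]='c', prepend. Next row=LF[12]=17
  step 19: row=17, L[17]='b', prepend. Next row=LF[17]=13
  step 20: row=13, L[13]='c', prepend. Next row=LF[13]=18
  step 21: row=18, L[18]='a', prepend. Next row=LF[18]=6
Reversed output: acbcbcaaaabbbbacccac$

Answer: acbcbcaaaabbbbacccac$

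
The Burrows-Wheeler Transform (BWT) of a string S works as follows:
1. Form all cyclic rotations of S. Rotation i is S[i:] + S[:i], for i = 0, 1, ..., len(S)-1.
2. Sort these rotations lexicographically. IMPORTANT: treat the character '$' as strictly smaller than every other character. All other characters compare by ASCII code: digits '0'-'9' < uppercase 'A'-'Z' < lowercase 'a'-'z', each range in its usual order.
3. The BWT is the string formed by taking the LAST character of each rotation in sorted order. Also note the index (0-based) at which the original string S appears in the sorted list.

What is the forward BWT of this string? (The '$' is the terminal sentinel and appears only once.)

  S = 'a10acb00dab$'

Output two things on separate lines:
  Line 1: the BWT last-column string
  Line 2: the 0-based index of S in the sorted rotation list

All 12 rotations (rotation i = S[i:]+S[:i]):
  rot[0] = a10acb00dab$
  rot[1] = 10acb00dab$a
  rot[2] = 0acb00dab$a1
  rot[3] = acb00dab$a10
  rot[4] = cb00dab$a10a
  rot[5] = b00dab$a10ac
  rot[6] = 00dab$a10acb
  rot[7] = 0dab$a10acb0
  rot[8] = dab$a10acb00
  rot[9] = ab$a10acb00d
  rot[10] = b$a10acb00da
  rot[11] = $a10acb00dab
Sorted (with $ < everything):
  sorted[0] = $a10acb00dab  (last char: 'b')
  sorted[1] = 00dab$a10acb  (last char: 'b')
  sorted[2] = 0acb00dab$a1  (last char: '1')
  sorted[3] = 0dab$a10acb0  (last char: '0')
  sorted[4] = 10acb00dab$a  (last char: 'a')
  sorted[5] = a10acb00dab$  (last char: '$')
  sorted[6] = ab$a10acb00d  (last char: 'd')
  sorted[7] = acb00dab$a10  (last char: '0')
  sorted[8] = b$a10acb00da  (last char: 'a')
  sorted[9] = b00dab$a10ac  (last char: 'c')
  sorted[10] = cb00dab$a10a  (last char: 'a')
  sorted[11] = dab$a10acb00  (last char: '0')
Last column: bb10a$d0aca0
Original string S is at sorted index 5

Answer: bb10a$d0aca0
5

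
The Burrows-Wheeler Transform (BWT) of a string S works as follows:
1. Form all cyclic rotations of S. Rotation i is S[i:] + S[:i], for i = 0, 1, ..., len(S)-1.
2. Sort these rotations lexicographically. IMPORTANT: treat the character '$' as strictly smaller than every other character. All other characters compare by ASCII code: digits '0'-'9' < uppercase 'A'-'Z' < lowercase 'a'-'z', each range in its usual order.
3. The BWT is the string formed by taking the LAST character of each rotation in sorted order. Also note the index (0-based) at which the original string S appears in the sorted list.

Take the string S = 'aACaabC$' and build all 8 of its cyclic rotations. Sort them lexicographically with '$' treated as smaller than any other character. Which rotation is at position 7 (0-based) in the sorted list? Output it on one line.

All 8 rotations (rotation i = S[i:]+S[:i]):
  rot[0] = aACaabC$
  rot[1] = ACaabC$a
  rot[2] = CaabC$aA
  rot[3] = aabC$aAC
  rot[4] = abC$aACa
  rot[5] = bC$aACaa
  rot[6] = C$aACaab
  rot[7] = $aACaabC
Sorted (with $ < everything):
  sorted[0] = $aACaabC
  sorted[1] = ACaabC$a
  sorted[2] = C$aACaab
  sorted[3] = CaabC$aA
  sorted[4] = aACaabC$
  sorted[5] = aabC$aAC
  sorted[6] = abC$aACa
  sorted[7] = bC$aACaa
sorted[7] = bC$aACaa

Answer: bC$aACaa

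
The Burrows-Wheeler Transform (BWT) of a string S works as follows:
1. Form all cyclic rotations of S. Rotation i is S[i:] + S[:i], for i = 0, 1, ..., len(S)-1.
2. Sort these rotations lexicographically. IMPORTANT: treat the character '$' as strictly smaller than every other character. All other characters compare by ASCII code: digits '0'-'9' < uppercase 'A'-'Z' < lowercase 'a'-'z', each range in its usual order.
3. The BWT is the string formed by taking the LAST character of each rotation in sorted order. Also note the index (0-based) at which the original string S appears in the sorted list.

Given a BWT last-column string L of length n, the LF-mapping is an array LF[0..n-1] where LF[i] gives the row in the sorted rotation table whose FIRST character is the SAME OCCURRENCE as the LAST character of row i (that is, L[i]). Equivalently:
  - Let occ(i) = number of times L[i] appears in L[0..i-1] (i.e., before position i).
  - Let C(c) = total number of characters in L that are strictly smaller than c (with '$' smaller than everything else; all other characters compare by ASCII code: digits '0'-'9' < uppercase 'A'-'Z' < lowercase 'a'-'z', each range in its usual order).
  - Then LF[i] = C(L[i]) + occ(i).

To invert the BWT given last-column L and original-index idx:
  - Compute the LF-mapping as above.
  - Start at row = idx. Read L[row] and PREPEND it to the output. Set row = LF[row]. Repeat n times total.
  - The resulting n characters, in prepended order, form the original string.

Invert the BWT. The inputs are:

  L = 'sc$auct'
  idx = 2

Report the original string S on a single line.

Answer: cactus$

Derivation:
LF mapping: 4 2 0 1 6 3 5
Walk LF starting at row 2, prepending L[row]:
  step 1: row=2, L[2]='$', prepend. Next row=LF[2]=0
  step 2: row=0, L[0]='s', prepend. Next row=LF[0]=4
  step 3: row=4, L[4]='u', prepend. Next row=LF[4]=6
  step 4: row=6, L[6]='t', prepend. Next row=LF[6]=5
  step 5: row=5, L[5]='c', prepend. Next row=LF[5]=3
  step 6: row=3, L[3]='a', prepend. Next row=LF[3]=1
  step 7: row=1, L[1]='c', prepend. Next row=LF[1]=2
Reversed output: cactus$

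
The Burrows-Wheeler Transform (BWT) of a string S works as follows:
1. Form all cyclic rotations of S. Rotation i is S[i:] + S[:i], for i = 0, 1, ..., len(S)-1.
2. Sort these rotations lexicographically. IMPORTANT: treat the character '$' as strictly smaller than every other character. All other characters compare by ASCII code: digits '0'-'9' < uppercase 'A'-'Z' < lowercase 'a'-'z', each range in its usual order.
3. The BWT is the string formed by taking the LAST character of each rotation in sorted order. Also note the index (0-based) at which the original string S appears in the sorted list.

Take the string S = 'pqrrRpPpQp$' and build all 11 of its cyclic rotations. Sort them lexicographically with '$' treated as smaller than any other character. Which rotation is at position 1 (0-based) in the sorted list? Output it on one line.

All 11 rotations (rotation i = S[i:]+S[:i]):
  rot[0] = pqrrRpPpQp$
  rot[1] = qrrRpPpQp$p
  rot[2] = rrRpPpQp$pq
  rot[3] = rRpPpQp$pqr
  rot[4] = RpPpQp$pqrr
  rot[5] = pPpQp$pqrrR
  rot[6] = PpQp$pqrrRp
  rot[7] = pQp$pqrrRpP
  rot[8] = Qp$pqrrRpPp
  rot[9] = p$pqrrRpPpQ
  rot[10] = $pqrrRpPpQp
Sorted (with $ < everything):
  sorted[0] = $pqrrRpPpQp
  sorted[1] = PpQp$pqrrRp
  sorted[2] = Qp$pqrrRpPp
  sorted[3] = RpPpQp$pqrr
  sorted[4] = p$pqrrRpPpQ
  sorted[5] = pPpQp$pqrrR
  sorted[6] = pQp$pqrrRpP
  sorted[7] = pqrrRpPpQp$
  sorted[8] = qrrRpPpQp$p
  sorted[9] = rRpPpQp$pqr
  sorted[10] = rrRpPpQp$pq
sorted[1] = PpQp$pqrrRp

Answer: PpQp$pqrrRp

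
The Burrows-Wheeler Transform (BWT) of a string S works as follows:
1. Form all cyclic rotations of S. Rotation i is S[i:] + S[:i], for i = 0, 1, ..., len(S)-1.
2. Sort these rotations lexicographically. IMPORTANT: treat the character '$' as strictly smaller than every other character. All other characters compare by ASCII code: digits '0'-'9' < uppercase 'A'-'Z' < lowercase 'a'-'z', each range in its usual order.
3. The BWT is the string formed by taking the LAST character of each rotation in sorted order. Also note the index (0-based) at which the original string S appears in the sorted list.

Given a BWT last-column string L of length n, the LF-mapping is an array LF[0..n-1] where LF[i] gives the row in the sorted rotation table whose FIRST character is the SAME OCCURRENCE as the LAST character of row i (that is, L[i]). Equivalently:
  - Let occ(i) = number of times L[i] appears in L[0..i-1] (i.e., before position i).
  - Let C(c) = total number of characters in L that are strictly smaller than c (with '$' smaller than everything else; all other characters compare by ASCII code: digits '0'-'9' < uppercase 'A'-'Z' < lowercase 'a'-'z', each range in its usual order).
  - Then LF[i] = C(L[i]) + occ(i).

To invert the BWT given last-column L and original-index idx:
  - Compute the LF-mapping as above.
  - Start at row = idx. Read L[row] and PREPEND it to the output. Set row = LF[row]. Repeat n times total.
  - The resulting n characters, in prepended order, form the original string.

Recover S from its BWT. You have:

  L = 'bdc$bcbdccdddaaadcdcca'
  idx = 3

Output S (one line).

LF mapping: 5 15 8 0 6 9 7 16 10 11 17 18 19 1 2 3 20 12 21 13 14 4
Walk LF starting at row 3, prepending L[row]:
  step 1: row=3, L[3]='$', prepend. Next row=LF[3]=0
  step 2: row=0, L[0]='b', prepend. Next row=LF[0]=5
  step 3: row=5, L[5]='c', prepend. Next row=LF[5]=9
  step 4: row=9, L[9]='c', prepend. Next row=LF[9]=11
  step 5: row=11, L[11]='d', prepend. Next row=LF[11]=18
  step 6: row=18, L[18]='d', prepend. Next row=LF[18]=21
  step 7: row=21, L[21]='a', prepend. Next row=LF[21]=4
  step 8: row=4, L[4]='b', prepend. Next row=LF[4]=6
  step 9: row=6, L[6]='b', prepend. Next row=LF[6]=7
  step 10: row=7, L[7]='d', prepend. Next row=LF[7]=16
  step 11: row=16, L[16]='d', prepend. Next row=LF[16]=20
  step 12: row=20, L[20]='c', prepend. Next row=LF[20]=14
  step 13: row=14, L[14]='a', prepend. Next row=LF[14]=2
  step 14: row=2, L[2]='c', prepend. Next row=LF[2]=8
  step 15: row=8, L[8]='c', prepend. Next row=LF[8]=10
  step 16: row=10, L[10]='d', prepend. Next row=LF[10]=17
  step 17: row=17, L[17]='c', prepend. Next row=LF[17]=12
  step 18: row=12, L[12]='d', prepend. Next row=LF[12]=19
  step 19: row=19, L[19]='c', prepend. Next row=LF[19]=13
  step 20: row=13, L[13]='a', prepend. Next row=LF[13]=1
  step 21: row=1, L[1]='d', prepend. Next row=LF[1]=15
  step 22: row=15, L[15]='a', prepend. Next row=LF[15]=3
Reversed output: adacdcdccacddbbaddccb$

Answer: adacdcdccacddbbaddccb$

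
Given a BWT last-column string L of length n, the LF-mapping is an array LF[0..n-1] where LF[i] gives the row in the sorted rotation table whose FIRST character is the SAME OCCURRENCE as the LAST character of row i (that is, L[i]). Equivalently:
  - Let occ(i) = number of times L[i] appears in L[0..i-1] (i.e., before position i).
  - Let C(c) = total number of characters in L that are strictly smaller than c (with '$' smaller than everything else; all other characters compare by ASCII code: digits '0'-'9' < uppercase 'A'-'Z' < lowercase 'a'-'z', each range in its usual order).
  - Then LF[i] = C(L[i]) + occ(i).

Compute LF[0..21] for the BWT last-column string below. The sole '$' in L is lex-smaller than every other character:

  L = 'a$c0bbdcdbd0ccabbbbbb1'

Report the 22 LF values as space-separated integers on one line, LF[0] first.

Char counts: '$':1, '0':2, '1':1, 'a':2, 'b':9, 'c':4, 'd':3
C (first-col start): C('$')=0, C('0')=1, C('1')=3, C('a')=4, C('b')=6, C('c')=15, C('d')=19
L[0]='a': occ=0, LF[0]=C('a')+0=4+0=4
L[1]='$': occ=0, LF[1]=C('$')+0=0+0=0
L[2]='c': occ=0, LF[2]=C('c')+0=15+0=15
L[3]='0': occ=0, LF[3]=C('0')+0=1+0=1
L[4]='b': occ=0, LF[4]=C('b')+0=6+0=6
L[5]='b': occ=1, LF[5]=C('b')+1=6+1=7
L[6]='d': occ=0, LF[6]=C('d')+0=19+0=19
L[7]='c': occ=1, LF[7]=C('c')+1=15+1=16
L[8]='d': occ=1, LF[8]=C('d')+1=19+1=20
L[9]='b': occ=2, LF[9]=C('b')+2=6+2=8
L[10]='d': occ=2, LF[10]=C('d')+2=19+2=21
L[11]='0': occ=1, LF[11]=C('0')+1=1+1=2
L[12]='c': occ=2, LF[12]=C('c')+2=15+2=17
L[13]='c': occ=3, LF[13]=C('c')+3=15+3=18
L[14]='a': occ=1, LF[14]=C('a')+1=4+1=5
L[15]='b': occ=3, LF[15]=C('b')+3=6+3=9
L[16]='b': occ=4, LF[16]=C('b')+4=6+4=10
L[17]='b': occ=5, LF[17]=C('b')+5=6+5=11
L[18]='b': occ=6, LF[18]=C('b')+6=6+6=12
L[19]='b': occ=7, LF[19]=C('b')+7=6+7=13
L[20]='b': occ=8, LF[20]=C('b')+8=6+8=14
L[21]='1': occ=0, LF[21]=C('1')+0=3+0=3

Answer: 4 0 15 1 6 7 19 16 20 8 21 2 17 18 5 9 10 11 12 13 14 3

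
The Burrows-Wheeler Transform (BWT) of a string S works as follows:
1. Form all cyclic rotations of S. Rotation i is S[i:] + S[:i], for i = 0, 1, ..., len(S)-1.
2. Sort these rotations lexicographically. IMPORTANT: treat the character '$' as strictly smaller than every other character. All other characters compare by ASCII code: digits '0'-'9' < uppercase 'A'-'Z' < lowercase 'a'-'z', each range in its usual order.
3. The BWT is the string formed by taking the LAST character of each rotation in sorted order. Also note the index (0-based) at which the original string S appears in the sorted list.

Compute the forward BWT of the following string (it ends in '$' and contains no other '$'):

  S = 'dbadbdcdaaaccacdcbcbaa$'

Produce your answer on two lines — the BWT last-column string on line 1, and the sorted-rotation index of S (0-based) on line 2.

All 23 rotations (rotation i = S[i:]+S[:i]):
  rot[0] = dbadbdcdaaaccacdcbcbaa$
  rot[1] = badbdcdaaaccacdcbcbaa$d
  rot[2] = adbdcdaaaccacdcbcbaa$db
  rot[3] = dbdcdaaaccacdcbcbaa$dba
  rot[4] = bdcdaaaccacdcbcbaa$dbad
  rot[5] = dcdaaaccacdcbcbaa$dbadb
  rot[6] = cdaaaccacdcbcbaa$dbadbd
  rot[7] = daaaccacdcbcbaa$dbadbdc
  rot[8] = aaaccacdcbcbaa$dbadbdcd
  rot[9] = aaccacdcbcbaa$dbadbdcda
  rot[10] = accacdcbcbaa$dbadbdcdaa
  rot[11] = ccacdcbcbaa$dbadbdcdaaa
  rot[12] = cacdcbcbaa$dbadbdcdaaac
  rot[13] = acdcbcbaa$dbadbdcdaaacc
  rot[14] = cdcbcbaa$dbadbdcdaaacca
  rot[15] = dcbcbaa$dbadbdcdaaaccac
  rot[16] = cbcbaa$dbadbdcdaaaccacd
  rot[17] = bcbaa$dbadbdcdaaaccacdc
  rot[18] = cbaa$dbadbdcdaaaccacdcb
  rot[19] = baa$dbadbdcdaaaccacdcbc
  rot[20] = aa$dbadbdcdaaaccacdcbcb
  rot[21] = a$dbadbdcdaaaccacdcbcba
  rot[22] = $dbadbdcdaaaccacdcbcbaa
Sorted (with $ < everything):
  sorted[0] = $dbadbdcdaaaccacdcbcbaa  (last char: 'a')
  sorted[1] = a$dbadbdcdaaaccacdcbcba  (last char: 'a')
  sorted[2] = aa$dbadbdcdaaaccacdcbcb  (last char: 'b')
  sorted[3] = aaaccacdcbcbaa$dbadbdcd  (last char: 'd')
  sorted[4] = aaccacdcbcbaa$dbadbdcda  (last char: 'a')
  sorted[5] = accacdcbcbaa$dbadbdcdaa  (last char: 'a')
  sorted[6] = acdcbcbaa$dbadbdcdaaacc  (last char: 'c')
  sorted[7] = adbdcdaaaccacdcbcbaa$db  (last char: 'b')
  sorted[8] = baa$dbadbdcdaaaccacdcbc  (last char: 'c')
  sorted[9] = badbdcdaaaccacdcbcbaa$d  (last char: 'd')
  sorted[10] = bcbaa$dbadbdcdaaaccacdc  (last char: 'c')
  sorted[11] = bdcdaaaccacdcbcbaa$dbad  (last char: 'd')
  sorted[12] = cacdcbcbaa$dbadbdcdaaac  (last char: 'c')
  sorted[13] = cbaa$dbadbdcdaaaccacdcb  (last char: 'b')
  sorted[14] = cbcbaa$dbadbdcdaaaccacd  (last char: 'd')
  sorted[15] = ccacdcbcbaa$dbadbdcdaaa  (last char: 'a')
  sorted[16] = cdaaaccacdcbcbaa$dbadbd  (last char: 'd')
  sorted[17] = cdcbcbaa$dbadbdcdaaacca  (last char: 'a')
  sorted[18] = daaaccacdcbcbaa$dbadbdc  (last char: 'c')
  sorted[19] = dbadbdcdaaaccacdcbcbaa$  (last char: '$')
  sorted[20] = dbdcdaaaccacdcbcbaa$dba  (last char: 'a')
  sorted[21] = dcbcbaa$dbadbdcdaaaccac  (last char: 'c')
  sorted[22] = dcdaaaccacdcbcbaa$dbadb  (last char: 'b')
Last column: aabdaacbcdcdcbdadac$acb
Original string S is at sorted index 19

Answer: aabdaacbcdcdcbdadac$acb
19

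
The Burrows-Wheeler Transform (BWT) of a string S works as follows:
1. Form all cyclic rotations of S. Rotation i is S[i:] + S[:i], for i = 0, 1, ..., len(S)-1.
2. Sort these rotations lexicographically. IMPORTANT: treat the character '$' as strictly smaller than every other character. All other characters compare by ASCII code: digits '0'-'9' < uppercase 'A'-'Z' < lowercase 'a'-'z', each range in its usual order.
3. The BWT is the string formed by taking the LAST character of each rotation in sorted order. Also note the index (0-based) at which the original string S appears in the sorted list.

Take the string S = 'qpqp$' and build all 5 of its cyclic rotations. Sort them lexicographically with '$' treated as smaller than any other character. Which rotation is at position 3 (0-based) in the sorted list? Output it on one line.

All 5 rotations (rotation i = S[i:]+S[:i]):
  rot[0] = qpqp$
  rot[1] = pqp$q
  rot[2] = qp$qp
  rot[3] = p$qpq
  rot[4] = $qpqp
Sorted (with $ < everything):
  sorted[0] = $qpqp
  sorted[1] = p$qpq
  sorted[2] = pqp$q
  sorted[3] = qp$qp
  sorted[4] = qpqp$
sorted[3] = qp$qp

Answer: qp$qp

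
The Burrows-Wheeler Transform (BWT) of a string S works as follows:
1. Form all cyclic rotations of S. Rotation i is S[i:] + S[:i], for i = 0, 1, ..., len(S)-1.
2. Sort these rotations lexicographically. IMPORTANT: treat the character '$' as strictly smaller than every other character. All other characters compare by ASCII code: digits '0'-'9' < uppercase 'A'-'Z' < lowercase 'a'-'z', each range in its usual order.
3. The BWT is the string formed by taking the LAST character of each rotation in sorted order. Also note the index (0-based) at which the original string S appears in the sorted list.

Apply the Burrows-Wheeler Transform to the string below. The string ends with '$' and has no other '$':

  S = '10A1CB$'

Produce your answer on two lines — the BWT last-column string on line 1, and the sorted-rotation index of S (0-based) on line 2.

All 7 rotations (rotation i = S[i:]+S[:i]):
  rot[0] = 10A1CB$
  rot[1] = 0A1CB$1
  rot[2] = A1CB$10
  rot[3] = 1CB$10A
  rot[4] = CB$10A1
  rot[5] = B$10A1C
  rot[6] = $10A1CB
Sorted (with $ < everything):
  sorted[0] = $10A1CB  (last char: 'B')
  sorted[1] = 0A1CB$1  (last char: '1')
  sorted[2] = 10A1CB$  (last char: '$')
  sorted[3] = 1CB$10A  (last char: 'A')
  sorted[4] = A1CB$10  (last char: '0')
  sorted[5] = B$10A1C  (last char: 'C')
  sorted[6] = CB$10A1  (last char: '1')
Last column: B1$A0C1
Original string S is at sorted index 2

Answer: B1$A0C1
2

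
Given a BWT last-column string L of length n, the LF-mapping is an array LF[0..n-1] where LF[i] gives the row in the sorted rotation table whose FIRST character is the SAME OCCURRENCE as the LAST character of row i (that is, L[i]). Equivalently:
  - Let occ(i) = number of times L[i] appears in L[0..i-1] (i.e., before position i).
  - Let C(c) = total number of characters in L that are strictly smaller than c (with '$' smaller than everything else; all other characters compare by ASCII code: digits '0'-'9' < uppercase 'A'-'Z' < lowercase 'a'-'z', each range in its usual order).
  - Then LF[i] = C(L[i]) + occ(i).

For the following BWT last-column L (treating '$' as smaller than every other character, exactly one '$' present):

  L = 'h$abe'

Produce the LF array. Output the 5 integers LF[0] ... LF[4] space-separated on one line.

Char counts: '$':1, 'a':1, 'b':1, 'e':1, 'h':1
C (first-col start): C('$')=0, C('a')=1, C('b')=2, C('e')=3, C('h')=4
L[0]='h': occ=0, LF[0]=C('h')+0=4+0=4
L[1]='$': occ=0, LF[1]=C('$')+0=0+0=0
L[2]='a': occ=0, LF[2]=C('a')+0=1+0=1
L[3]='b': occ=0, LF[3]=C('b')+0=2+0=2
L[4]='e': occ=0, LF[4]=C('e')+0=3+0=3

Answer: 4 0 1 2 3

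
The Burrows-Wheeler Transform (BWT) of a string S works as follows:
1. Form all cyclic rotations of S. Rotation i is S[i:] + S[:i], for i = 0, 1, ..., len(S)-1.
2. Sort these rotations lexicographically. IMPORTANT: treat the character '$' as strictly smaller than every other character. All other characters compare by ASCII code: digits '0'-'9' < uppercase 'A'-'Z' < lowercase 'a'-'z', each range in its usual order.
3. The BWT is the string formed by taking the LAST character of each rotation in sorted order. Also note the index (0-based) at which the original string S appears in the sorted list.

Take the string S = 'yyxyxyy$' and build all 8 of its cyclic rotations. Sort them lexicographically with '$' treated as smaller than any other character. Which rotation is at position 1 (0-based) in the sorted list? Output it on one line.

Answer: xyxyy$yy

Derivation:
All 8 rotations (rotation i = S[i:]+S[:i]):
  rot[0] = yyxyxyy$
  rot[1] = yxyxyy$y
  rot[2] = xyxyy$yy
  rot[3] = yxyy$yyx
  rot[4] = xyy$yyxy
  rot[5] = yy$yyxyx
  rot[6] = y$yyxyxy
  rot[7] = $yyxyxyy
Sorted (with $ < everything):
  sorted[0] = $yyxyxyy
  sorted[1] = xyxyy$yy
  sorted[2] = xyy$yyxy
  sorted[3] = y$yyxyxy
  sorted[4] = yxyxyy$y
  sorted[5] = yxyy$yyx
  sorted[6] = yy$yyxyx
  sorted[7] = yyxyxyy$
sorted[1] = xyxyy$yy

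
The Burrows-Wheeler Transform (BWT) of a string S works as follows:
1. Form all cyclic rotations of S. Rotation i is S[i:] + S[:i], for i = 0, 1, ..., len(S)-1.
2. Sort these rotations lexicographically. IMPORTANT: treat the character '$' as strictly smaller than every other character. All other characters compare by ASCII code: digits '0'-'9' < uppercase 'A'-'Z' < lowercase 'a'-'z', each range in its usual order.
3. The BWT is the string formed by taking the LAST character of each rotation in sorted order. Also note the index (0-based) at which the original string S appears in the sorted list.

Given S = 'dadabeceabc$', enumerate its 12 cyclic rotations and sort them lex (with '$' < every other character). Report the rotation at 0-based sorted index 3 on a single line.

Answer: adabeceabc$d

Derivation:
All 12 rotations (rotation i = S[i:]+S[:i]):
  rot[0] = dadabeceabc$
  rot[1] = adabeceabc$d
  rot[2] = dabeceabc$da
  rot[3] = abeceabc$dad
  rot[4] = beceabc$dada
  rot[5] = eceabc$dadab
  rot[6] = ceabc$dadabe
  rot[7] = eabc$dadabec
  rot[8] = abc$dadabece
  rot[9] = bc$dadabecea
  rot[10] = c$dadabeceab
  rot[11] = $dadabeceabc
Sorted (with $ < everything):
  sorted[0] = $dadabeceabc
  sorted[1] = abc$dadabece
  sorted[2] = abeceabc$dad
  sorted[3] = adabeceabc$d
  sorted[4] = bc$dadabecea
  sorted[5] = beceabc$dada
  sorted[6] = c$dadabeceab
  sorted[7] = ceabc$dadabe
  sorted[8] = dabeceabc$da
  sorted[9] = dadabeceabc$
  sorted[10] = eabc$dadabec
  sorted[11] = eceabc$dadab
sorted[3] = adabeceabc$d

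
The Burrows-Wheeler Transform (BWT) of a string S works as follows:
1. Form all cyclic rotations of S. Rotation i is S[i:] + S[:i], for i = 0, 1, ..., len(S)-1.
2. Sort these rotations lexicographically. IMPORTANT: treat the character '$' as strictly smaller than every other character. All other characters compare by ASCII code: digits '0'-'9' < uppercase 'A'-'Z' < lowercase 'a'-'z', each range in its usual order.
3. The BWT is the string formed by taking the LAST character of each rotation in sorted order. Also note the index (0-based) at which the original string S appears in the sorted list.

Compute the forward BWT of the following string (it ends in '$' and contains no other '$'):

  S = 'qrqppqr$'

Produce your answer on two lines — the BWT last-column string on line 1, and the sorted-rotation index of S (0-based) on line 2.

All 8 rotations (rotation i = S[i:]+S[:i]):
  rot[0] = qrqppqr$
  rot[1] = rqppqr$q
  rot[2] = qppqr$qr
  rot[3] = ppqr$qrq
  rot[4] = pqr$qrqp
  rot[5] = qr$qrqpp
  rot[6] = r$qrqppq
  rot[7] = $qrqppqr
Sorted (with $ < everything):
  sorted[0] = $qrqppqr  (last char: 'r')
  sorted[1] = ppqr$qrq  (last char: 'q')
  sorted[2] = pqr$qrqp  (last char: 'p')
  sorted[3] = qppqr$qr  (last char: 'r')
  sorted[4] = qr$qrqpp  (last char: 'p')
  sorted[5] = qrqppqr$  (last char: '$')
  sorted[6] = r$qrqppq  (last char: 'q')
  sorted[7] = rqppqr$q  (last char: 'q')
Last column: rqprp$qq
Original string S is at sorted index 5

Answer: rqprp$qq
5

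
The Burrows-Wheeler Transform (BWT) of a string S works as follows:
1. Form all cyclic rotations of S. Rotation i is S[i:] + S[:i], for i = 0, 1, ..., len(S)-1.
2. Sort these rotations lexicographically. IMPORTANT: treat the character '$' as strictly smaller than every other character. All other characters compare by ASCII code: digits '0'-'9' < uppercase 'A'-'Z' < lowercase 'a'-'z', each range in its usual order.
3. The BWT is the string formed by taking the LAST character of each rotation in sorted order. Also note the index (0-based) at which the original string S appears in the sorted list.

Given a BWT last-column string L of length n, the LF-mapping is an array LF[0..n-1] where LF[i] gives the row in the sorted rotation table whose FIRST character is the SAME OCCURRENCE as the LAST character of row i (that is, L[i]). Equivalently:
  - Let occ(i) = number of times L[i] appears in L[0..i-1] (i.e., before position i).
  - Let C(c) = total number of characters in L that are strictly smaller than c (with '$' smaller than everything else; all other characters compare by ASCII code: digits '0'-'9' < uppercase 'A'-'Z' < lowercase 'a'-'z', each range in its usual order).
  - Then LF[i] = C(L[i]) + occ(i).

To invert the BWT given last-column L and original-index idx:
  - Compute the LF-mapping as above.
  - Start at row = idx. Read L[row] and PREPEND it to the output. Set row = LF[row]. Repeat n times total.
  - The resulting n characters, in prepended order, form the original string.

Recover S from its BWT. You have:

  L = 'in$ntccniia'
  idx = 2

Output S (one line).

Answer: cincinnati$

Derivation:
LF mapping: 4 7 0 8 10 2 3 9 5 6 1
Walk LF starting at row 2, prepending L[row]:
  step 1: row=2, L[2]='$', prepend. Next row=LF[2]=0
  step 2: row=0, L[0]='i', prepend. Next row=LF[0]=4
  step 3: row=4, L[4]='t', prepend. Next row=LF[4]=10
  step 4: row=10, L[10]='a', prepend. Next row=LF[10]=1
  step 5: row=1, L[1]='n', prepend. Next row=LF[1]=7
  step 6: row=7, L[7]='n', prepend. Next row=LF[7]=9
  step 7: row=9, L[9]='i', prepend. Next row=LF[9]=6
  step 8: row=6, L[6]='c', prepend. Next row=LF[6]=3
  step 9: row=3, L[3]='n', prepend. Next row=LF[3]=8
  step 10: row=8, L[8]='i', prepend. Next row=LF[8]=5
  step 11: row=5, L[5]='c', prepend. Next row=LF[5]=2
Reversed output: cincinnati$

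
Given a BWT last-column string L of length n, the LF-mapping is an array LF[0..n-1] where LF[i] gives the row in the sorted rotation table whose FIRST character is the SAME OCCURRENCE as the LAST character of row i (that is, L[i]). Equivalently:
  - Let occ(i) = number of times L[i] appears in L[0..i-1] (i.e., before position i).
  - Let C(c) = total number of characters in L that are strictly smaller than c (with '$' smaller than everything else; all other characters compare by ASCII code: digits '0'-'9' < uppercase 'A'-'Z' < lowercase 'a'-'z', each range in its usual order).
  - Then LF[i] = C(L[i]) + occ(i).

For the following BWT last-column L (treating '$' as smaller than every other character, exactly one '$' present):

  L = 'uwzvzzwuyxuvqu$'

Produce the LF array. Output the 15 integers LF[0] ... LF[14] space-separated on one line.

Char counts: '$':1, 'q':1, 'u':4, 'v':2, 'w':2, 'x':1, 'y':1, 'z':3
C (first-col start): C('$')=0, C('q')=1, C('u')=2, C('v')=6, C('w')=8, C('x')=10, C('y')=11, C('z')=12
L[0]='u': occ=0, LF[0]=C('u')+0=2+0=2
L[1]='w': occ=0, LF[1]=C('w')+0=8+0=8
L[2]='z': occ=0, LF[2]=C('z')+0=12+0=12
L[3]='v': occ=0, LF[3]=C('v')+0=6+0=6
L[4]='z': occ=1, LF[4]=C('z')+1=12+1=13
L[5]='z': occ=2, LF[5]=C('z')+2=12+2=14
L[6]='w': occ=1, LF[6]=C('w')+1=8+1=9
L[7]='u': occ=1, LF[7]=C('u')+1=2+1=3
L[8]='y': occ=0, LF[8]=C('y')+0=11+0=11
L[9]='x': occ=0, LF[9]=C('x')+0=10+0=10
L[10]='u': occ=2, LF[10]=C('u')+2=2+2=4
L[11]='v': occ=1, LF[11]=C('v')+1=6+1=7
L[12]='q': occ=0, LF[12]=C('q')+0=1+0=1
L[13]='u': occ=3, LF[13]=C('u')+3=2+3=5
L[14]='$': occ=0, LF[14]=C('$')+0=0+0=0

Answer: 2 8 12 6 13 14 9 3 11 10 4 7 1 5 0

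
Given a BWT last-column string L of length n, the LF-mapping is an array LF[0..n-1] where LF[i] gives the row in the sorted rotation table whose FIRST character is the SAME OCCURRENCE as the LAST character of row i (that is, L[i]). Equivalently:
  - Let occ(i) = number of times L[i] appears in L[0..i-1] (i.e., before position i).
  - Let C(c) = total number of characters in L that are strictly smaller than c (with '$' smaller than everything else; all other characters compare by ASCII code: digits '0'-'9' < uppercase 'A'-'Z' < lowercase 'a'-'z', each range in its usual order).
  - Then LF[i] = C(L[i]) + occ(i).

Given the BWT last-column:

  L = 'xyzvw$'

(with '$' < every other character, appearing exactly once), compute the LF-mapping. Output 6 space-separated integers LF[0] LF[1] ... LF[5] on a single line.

Char counts: '$':1, 'v':1, 'w':1, 'x':1, 'y':1, 'z':1
C (first-col start): C('$')=0, C('v')=1, C('w')=2, C('x')=3, C('y')=4, C('z')=5
L[0]='x': occ=0, LF[0]=C('x')+0=3+0=3
L[1]='y': occ=0, LF[1]=C('y')+0=4+0=4
L[2]='z': occ=0, LF[2]=C('z')+0=5+0=5
L[3]='v': occ=0, LF[3]=C('v')+0=1+0=1
L[4]='w': occ=0, LF[4]=C('w')+0=2+0=2
L[5]='$': occ=0, LF[5]=C('$')+0=0+0=0

Answer: 3 4 5 1 2 0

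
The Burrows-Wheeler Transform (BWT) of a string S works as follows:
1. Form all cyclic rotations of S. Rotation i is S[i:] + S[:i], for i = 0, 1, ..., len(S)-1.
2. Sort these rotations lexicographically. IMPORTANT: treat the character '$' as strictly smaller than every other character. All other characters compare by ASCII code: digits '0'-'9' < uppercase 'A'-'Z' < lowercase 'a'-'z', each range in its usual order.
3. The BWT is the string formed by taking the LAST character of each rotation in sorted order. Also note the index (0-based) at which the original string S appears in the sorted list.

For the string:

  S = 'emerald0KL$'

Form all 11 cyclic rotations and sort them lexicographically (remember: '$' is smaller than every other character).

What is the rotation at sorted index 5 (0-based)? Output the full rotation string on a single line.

All 11 rotations (rotation i = S[i:]+S[:i]):
  rot[0] = emerald0KL$
  rot[1] = merald0KL$e
  rot[2] = erald0KL$em
  rot[3] = rald0KL$eme
  rot[4] = ald0KL$emer
  rot[5] = ld0KL$emera
  rot[6] = d0KL$emeral
  rot[7] = 0KL$emerald
  rot[8] = KL$emerald0
  rot[9] = L$emerald0K
  rot[10] = $emerald0KL
Sorted (with $ < everything):
  sorted[0] = $emerald0KL
  sorted[1] = 0KL$emerald
  sorted[2] = KL$emerald0
  sorted[3] = L$emerald0K
  sorted[4] = ald0KL$emer
  sorted[5] = d0KL$emeral
  sorted[6] = emerald0KL$
  sorted[7] = erald0KL$em
  sorted[8] = ld0KL$emera
  sorted[9] = merald0KL$e
  sorted[10] = rald0KL$eme
sorted[5] = d0KL$emeral

Answer: d0KL$emeral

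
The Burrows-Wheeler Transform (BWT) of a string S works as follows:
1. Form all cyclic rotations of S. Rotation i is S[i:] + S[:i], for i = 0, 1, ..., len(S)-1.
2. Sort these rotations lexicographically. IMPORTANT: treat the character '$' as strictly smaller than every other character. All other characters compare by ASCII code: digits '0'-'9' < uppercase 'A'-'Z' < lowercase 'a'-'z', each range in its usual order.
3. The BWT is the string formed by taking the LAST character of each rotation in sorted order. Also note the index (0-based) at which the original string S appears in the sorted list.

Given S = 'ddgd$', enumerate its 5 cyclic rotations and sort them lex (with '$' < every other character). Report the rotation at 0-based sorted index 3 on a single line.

All 5 rotations (rotation i = S[i:]+S[:i]):
  rot[0] = ddgd$
  rot[1] = dgd$d
  rot[2] = gd$dd
  rot[3] = d$ddg
  rot[4] = $ddgd
Sorted (with $ < everything):
  sorted[0] = $ddgd
  sorted[1] = d$ddg
  sorted[2] = ddgd$
  sorted[3] = dgd$d
  sorted[4] = gd$dd
sorted[3] = dgd$d

Answer: dgd$d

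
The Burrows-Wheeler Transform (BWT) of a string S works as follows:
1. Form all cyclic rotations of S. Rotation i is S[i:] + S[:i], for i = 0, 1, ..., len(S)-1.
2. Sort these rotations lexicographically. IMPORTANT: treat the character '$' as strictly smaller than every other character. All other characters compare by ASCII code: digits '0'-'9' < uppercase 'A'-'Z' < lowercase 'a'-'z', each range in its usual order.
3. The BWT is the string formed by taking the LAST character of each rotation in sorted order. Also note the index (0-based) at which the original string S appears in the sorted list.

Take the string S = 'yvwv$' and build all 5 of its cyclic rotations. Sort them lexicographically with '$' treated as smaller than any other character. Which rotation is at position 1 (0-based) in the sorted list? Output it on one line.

All 5 rotations (rotation i = S[i:]+S[:i]):
  rot[0] = yvwv$
  rot[1] = vwv$y
  rot[2] = wv$yv
  rot[3] = v$yvw
  rot[4] = $yvwv
Sorted (with $ < everything):
  sorted[0] = $yvwv
  sorted[1] = v$yvw
  sorted[2] = vwv$y
  sorted[3] = wv$yv
  sorted[4] = yvwv$
sorted[1] = v$yvw

Answer: v$yvw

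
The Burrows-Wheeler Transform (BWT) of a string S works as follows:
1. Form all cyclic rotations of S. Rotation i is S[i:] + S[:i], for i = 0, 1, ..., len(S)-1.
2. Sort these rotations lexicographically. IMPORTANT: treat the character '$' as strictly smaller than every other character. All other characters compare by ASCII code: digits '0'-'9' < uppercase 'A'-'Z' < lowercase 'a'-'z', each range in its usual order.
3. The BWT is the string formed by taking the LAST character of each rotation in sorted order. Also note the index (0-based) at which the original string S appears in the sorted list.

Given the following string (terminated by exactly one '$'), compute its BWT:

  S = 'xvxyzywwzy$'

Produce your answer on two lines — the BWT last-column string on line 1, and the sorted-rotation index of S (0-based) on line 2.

All 11 rotations (rotation i = S[i:]+S[:i]):
  rot[0] = xvxyzywwzy$
  rot[1] = vxyzywwzy$x
  rot[2] = xyzywwzy$xv
  rot[3] = yzywwzy$xvx
  rot[4] = zywwzy$xvxy
  rot[5] = ywwzy$xvxyz
  rot[6] = wwzy$xvxyzy
  rot[7] = wzy$xvxyzyw
  rot[8] = zy$xvxyzyww
  rot[9] = y$xvxyzywwz
  rot[10] = $xvxyzywwzy
Sorted (with $ < everything):
  sorted[0] = $xvxyzywwzy  (last char: 'y')
  sorted[1] = vxyzywwzy$x  (last char: 'x')
  sorted[2] = wwzy$xvxyzy  (last char: 'y')
  sorted[3] = wzy$xvxyzyw  (last char: 'w')
  sorted[4] = xvxyzywwzy$  (last char: '$')
  sorted[5] = xyzywwzy$xv  (last char: 'v')
  sorted[6] = y$xvxyzywwz  (last char: 'z')
  sorted[7] = ywwzy$xvxyz  (last char: 'z')
  sorted[8] = yzywwzy$xvx  (last char: 'x')
  sorted[9] = zy$xvxyzyww  (last char: 'w')
  sorted[10] = zywwzy$xvxy  (last char: 'y')
Last column: yxyw$vzzxwy
Original string S is at sorted index 4

Answer: yxyw$vzzxwy
4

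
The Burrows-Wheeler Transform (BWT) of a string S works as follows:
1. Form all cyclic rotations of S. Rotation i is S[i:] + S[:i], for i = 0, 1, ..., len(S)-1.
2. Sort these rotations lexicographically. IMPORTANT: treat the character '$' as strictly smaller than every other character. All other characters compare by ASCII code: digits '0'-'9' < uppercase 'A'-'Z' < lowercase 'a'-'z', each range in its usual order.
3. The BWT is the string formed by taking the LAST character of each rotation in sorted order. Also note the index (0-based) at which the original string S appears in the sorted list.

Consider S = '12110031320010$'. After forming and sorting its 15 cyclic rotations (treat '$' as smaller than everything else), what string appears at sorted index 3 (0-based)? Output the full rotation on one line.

Answer: 0031320010$1211

Derivation:
All 15 rotations (rotation i = S[i:]+S[:i]):
  rot[0] = 12110031320010$
  rot[1] = 2110031320010$1
  rot[2] = 110031320010$12
  rot[3] = 10031320010$121
  rot[4] = 0031320010$1211
  rot[5] = 031320010$12110
  rot[6] = 31320010$121100
  rot[7] = 1320010$1211003
  rot[8] = 320010$12110031
  rot[9] = 20010$121100313
  rot[10] = 0010$1211003132
  rot[11] = 010$12110031320
  rot[12] = 10$121100313200
  rot[13] = 0$1211003132001
  rot[14] = $12110031320010
Sorted (with $ < everything):
  sorted[0] = $12110031320010
  sorted[1] = 0$1211003132001
  sorted[2] = 0010$1211003132
  sorted[3] = 0031320010$1211
  sorted[4] = 010$12110031320
  sorted[5] = 031320010$12110
  sorted[6] = 10$121100313200
  sorted[7] = 10031320010$121
  sorted[8] = 110031320010$12
  sorted[9] = 12110031320010$
  sorted[10] = 1320010$1211003
  sorted[11] = 20010$121100313
  sorted[12] = 2110031320010$1
  sorted[13] = 31320010$121100
  sorted[14] = 320010$12110031
sorted[3] = 0031320010$1211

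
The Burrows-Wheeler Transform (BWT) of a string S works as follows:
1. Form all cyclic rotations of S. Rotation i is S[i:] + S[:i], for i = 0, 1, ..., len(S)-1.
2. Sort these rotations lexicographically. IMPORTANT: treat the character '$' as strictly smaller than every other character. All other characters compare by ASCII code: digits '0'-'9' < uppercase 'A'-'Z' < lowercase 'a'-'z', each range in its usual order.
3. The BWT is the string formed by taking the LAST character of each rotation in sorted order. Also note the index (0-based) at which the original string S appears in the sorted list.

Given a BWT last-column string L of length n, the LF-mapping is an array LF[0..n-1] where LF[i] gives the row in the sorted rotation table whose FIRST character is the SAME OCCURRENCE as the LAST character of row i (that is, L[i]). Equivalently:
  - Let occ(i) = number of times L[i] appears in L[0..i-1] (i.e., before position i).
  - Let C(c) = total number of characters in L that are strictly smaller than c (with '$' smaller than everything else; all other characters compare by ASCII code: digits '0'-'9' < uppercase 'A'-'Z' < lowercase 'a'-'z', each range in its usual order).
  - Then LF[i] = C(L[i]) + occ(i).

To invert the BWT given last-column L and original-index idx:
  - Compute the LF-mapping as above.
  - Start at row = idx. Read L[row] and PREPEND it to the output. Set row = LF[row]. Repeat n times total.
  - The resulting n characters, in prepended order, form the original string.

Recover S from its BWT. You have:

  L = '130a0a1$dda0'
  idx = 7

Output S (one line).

LF mapping: 4 6 1 7 2 8 5 0 10 11 9 3
Walk LF starting at row 7, prepending L[row]:
  step 1: row=7, L[7]='$', prepend. Next row=LF[7]=0
  step 2: row=0, L[0]='1', prepend. Next row=LF[0]=4
  step 3: row=4, L[4]='0', prepend. Next row=LF[4]=2
  step 4: row=2, L[2]='0', prepend. Next row=LF[2]=1
  step 5: row=1, L[1]='3', prepend. Next row=LF[1]=6
  step 6: row=6, L[6]='1', prepend. Next row=LF[6]=5
  step 7: row=5, L[5]='a', prepend. Next row=LF[5]=8
  step 8: row=8, L[8]='d', prepend. Next row=LF[8]=10
  step 9: row=10, L[10]='a', prepend. Next row=LF[10]=9
  step 10: row=9, L[9]='d', prepend. Next row=LF[9]=11
  step 11: row=11, L[11]='0', prepend. Next row=LF[11]=3
  step 12: row=3, L[3]='a', prepend. Next row=LF[3]=7
Reversed output: a0dada13001$

Answer: a0dada13001$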